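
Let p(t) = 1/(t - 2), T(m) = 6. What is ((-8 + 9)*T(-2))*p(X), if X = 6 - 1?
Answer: 2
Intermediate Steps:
X = 5
p(t) = 1/(-2 + t)
((-8 + 9)*T(-2))*p(X) = ((-8 + 9)*6)/(-2 + 5) = (1*6)/3 = 6*(1/3) = 2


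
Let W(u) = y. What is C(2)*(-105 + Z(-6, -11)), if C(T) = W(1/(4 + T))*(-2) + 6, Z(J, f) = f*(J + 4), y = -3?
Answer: -996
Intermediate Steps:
W(u) = -3
Z(J, f) = f*(4 + J)
C(T) = 12 (C(T) = -3*(-2) + 6 = 6 + 6 = 12)
C(2)*(-105 + Z(-6, -11)) = 12*(-105 - 11*(4 - 6)) = 12*(-105 - 11*(-2)) = 12*(-105 + 22) = 12*(-83) = -996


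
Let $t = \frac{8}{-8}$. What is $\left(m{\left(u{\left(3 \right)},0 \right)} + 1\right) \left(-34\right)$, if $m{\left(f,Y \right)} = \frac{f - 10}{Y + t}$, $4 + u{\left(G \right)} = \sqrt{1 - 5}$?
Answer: $-510 + 68 i \approx -510.0 + 68.0 i$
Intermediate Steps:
$u{\left(G \right)} = -4 + 2 i$ ($u{\left(G \right)} = -4 + \sqrt{1 - 5} = -4 + \sqrt{-4} = -4 + 2 i$)
$t = -1$ ($t = 8 \left(- \frac{1}{8}\right) = -1$)
$m{\left(f,Y \right)} = \frac{-10 + f}{-1 + Y}$ ($m{\left(f,Y \right)} = \frac{f - 10}{Y - 1} = \frac{-10 + f}{-1 + Y}$)
$\left(m{\left(u{\left(3 \right)},0 \right)} + 1\right) \left(-34\right) = \left(\frac{-10 - \left(4 - 2 i\right)}{-1 + 0} + 1\right) \left(-34\right) = \left(\frac{-14 + 2 i}{-1} + 1\right) \left(-34\right) = \left(- (-14 + 2 i) + 1\right) \left(-34\right) = \left(\left(14 - 2 i\right) + 1\right) \left(-34\right) = \left(15 - 2 i\right) \left(-34\right) = -510 + 68 i$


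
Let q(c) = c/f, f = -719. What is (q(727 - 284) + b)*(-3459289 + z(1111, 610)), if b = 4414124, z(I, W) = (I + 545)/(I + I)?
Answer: -12197593898689229963/798809 ≈ -1.5270e+13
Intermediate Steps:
z(I, W) = (545 + I)/(2*I) (z(I, W) = (545 + I)/((2*I)) = (545 + I)*(1/(2*I)) = (545 + I)/(2*I))
q(c) = -c/719 (q(c) = c/(-719) = c*(-1/719) = -c/719)
(q(727 - 284) + b)*(-3459289 + z(1111, 610)) = (-(727 - 284)/719 + 4414124)*(-3459289 + (1/2)*(545 + 1111)/1111) = (-1/719*443 + 4414124)*(-3459289 + (1/2)*(1/1111)*1656) = (-443/719 + 4414124)*(-3459289 + 828/1111) = (3173754713/719)*(-3843269251/1111) = -12197593898689229963/798809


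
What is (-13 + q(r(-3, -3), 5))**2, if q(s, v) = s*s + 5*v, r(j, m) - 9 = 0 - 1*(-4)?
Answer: 32761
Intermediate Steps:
r(j, m) = 13 (r(j, m) = 9 + (0 - 1*(-4)) = 9 + (0 + 4) = 9 + 4 = 13)
q(s, v) = s**2 + 5*v
(-13 + q(r(-3, -3), 5))**2 = (-13 + (13**2 + 5*5))**2 = (-13 + (169 + 25))**2 = (-13 + 194)**2 = 181**2 = 32761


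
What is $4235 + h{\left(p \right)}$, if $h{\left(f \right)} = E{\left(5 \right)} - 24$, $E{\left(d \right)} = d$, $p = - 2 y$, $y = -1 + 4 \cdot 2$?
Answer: $4216$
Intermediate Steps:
$y = 7$ ($y = -1 + 8 = 7$)
$p = -14$ ($p = \left(-2\right) 7 = -14$)
$h{\left(f \right)} = -19$ ($h{\left(f \right)} = 5 - 24 = -19$)
$4235 + h{\left(p \right)} = 4235 - 19 = 4216$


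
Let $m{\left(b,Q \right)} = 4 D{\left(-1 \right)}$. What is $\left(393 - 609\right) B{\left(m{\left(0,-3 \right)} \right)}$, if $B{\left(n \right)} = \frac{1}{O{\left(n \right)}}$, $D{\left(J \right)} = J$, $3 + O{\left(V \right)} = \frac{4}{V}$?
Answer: $54$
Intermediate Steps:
$O{\left(V \right)} = -3 + \frac{4}{V}$
$m{\left(b,Q \right)} = -4$ ($m{\left(b,Q \right)} = 4 \left(-1\right) = -4$)
$B{\left(n \right)} = \frac{1}{-3 + \frac{4}{n}}$
$\left(393 - 609\right) B{\left(m{\left(0,-3 \right)} \right)} = \left(393 - 609\right) \left(\left(-1\right) \left(-4\right) \frac{1}{-4 + 3 \left(-4\right)}\right) = - 216 \left(\left(-1\right) \left(-4\right) \frac{1}{-4 - 12}\right) = - 216 \left(\left(-1\right) \left(-4\right) \frac{1}{-16}\right) = - 216 \left(\left(-1\right) \left(-4\right) \left(- \frac{1}{16}\right)\right) = \left(-216\right) \left(- \frac{1}{4}\right) = 54$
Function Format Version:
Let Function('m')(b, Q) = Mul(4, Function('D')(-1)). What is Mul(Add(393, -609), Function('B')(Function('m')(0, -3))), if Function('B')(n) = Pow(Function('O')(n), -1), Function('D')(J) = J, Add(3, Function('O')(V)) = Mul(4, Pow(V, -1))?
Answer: 54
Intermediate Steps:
Function('O')(V) = Add(-3, Mul(4, Pow(V, -1)))
Function('m')(b, Q) = -4 (Function('m')(b, Q) = Mul(4, -1) = -4)
Function('B')(n) = Pow(Add(-3, Mul(4, Pow(n, -1))), -1)
Mul(Add(393, -609), Function('B')(Function('m')(0, -3))) = Mul(Add(393, -609), Mul(-1, -4, Pow(Add(-4, Mul(3, -4)), -1))) = Mul(-216, Mul(-1, -4, Pow(Add(-4, -12), -1))) = Mul(-216, Mul(-1, -4, Pow(-16, -1))) = Mul(-216, Mul(-1, -4, Rational(-1, 16))) = Mul(-216, Rational(-1, 4)) = 54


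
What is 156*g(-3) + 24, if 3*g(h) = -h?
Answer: 180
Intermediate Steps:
g(h) = -h/3 (g(h) = (-h)/3 = -h/3)
156*g(-3) + 24 = 156*(-⅓*(-3)) + 24 = 156*1 + 24 = 156 + 24 = 180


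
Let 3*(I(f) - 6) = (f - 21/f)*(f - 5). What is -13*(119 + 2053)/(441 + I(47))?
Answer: -1327092/51641 ≈ -25.698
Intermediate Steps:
I(f) = 6 + (-5 + f)*(f - 21/f)/3 (I(f) = 6 + ((f - 21/f)*(f - 5))/3 = 6 + ((f - 21/f)*(-5 + f))/3 = 6 + ((-5 + f)*(f - 21/f))/3 = 6 + (-5 + f)*(f - 21/f)/3)
-13*(119 + 2053)/(441 + I(47)) = -13*(119 + 2053)/(441 + (⅓)*(105 - 1*47*(3 - 1*47² + 5*47))/47) = -28236/(441 + (⅓)*(1/47)*(105 - 1*47*(3 - 1*2209 + 235))) = -28236/(441 + (⅓)*(1/47)*(105 - 1*47*(3 - 2209 + 235))) = -28236/(441 + (⅓)*(1/47)*(105 - 1*47*(-1971))) = -28236/(441 + (⅓)*(1/47)*(105 + 92637)) = -28236/(441 + (⅓)*(1/47)*92742) = -28236/(441 + 30914/47) = -28236/51641/47 = -28236*47/51641 = -13*102084/51641 = -1327092/51641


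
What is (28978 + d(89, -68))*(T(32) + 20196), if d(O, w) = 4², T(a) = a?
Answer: 586490632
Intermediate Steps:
d(O, w) = 16
(28978 + d(89, -68))*(T(32) + 20196) = (28978 + 16)*(32 + 20196) = 28994*20228 = 586490632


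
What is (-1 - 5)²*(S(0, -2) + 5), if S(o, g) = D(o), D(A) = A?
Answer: 180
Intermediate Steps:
S(o, g) = o
(-1 - 5)²*(S(0, -2) + 5) = (-1 - 5)²*(0 + 5) = (-6)²*5 = 36*5 = 180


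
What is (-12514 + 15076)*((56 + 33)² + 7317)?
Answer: 39039756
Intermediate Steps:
(-12514 + 15076)*((56 + 33)² + 7317) = 2562*(89² + 7317) = 2562*(7921 + 7317) = 2562*15238 = 39039756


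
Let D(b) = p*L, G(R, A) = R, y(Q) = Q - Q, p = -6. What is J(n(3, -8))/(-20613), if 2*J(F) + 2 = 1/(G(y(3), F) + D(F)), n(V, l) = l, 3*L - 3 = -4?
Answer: 1/27484 ≈ 3.6385e-5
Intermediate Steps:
y(Q) = 0
L = -⅓ (L = 1 + (⅓)*(-4) = 1 - 4/3 = -⅓ ≈ -0.33333)
D(b) = 2 (D(b) = -6*(-⅓) = 2)
J(F) = -¾ (J(F) = -1 + 1/(2*(0 + 2)) = -1 + (½)/2 = -1 + (½)*(½) = -1 + ¼ = -¾)
J(n(3, -8))/(-20613) = -¾/(-20613) = -¾*(-1/20613) = 1/27484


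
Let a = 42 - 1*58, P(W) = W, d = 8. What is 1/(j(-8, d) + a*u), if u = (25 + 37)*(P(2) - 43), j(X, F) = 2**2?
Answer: 1/40676 ≈ 2.4585e-5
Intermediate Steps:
j(X, F) = 4
a = -16 (a = 42 - 58 = -16)
u = -2542 (u = (25 + 37)*(2 - 43) = 62*(-41) = -2542)
1/(j(-8, d) + a*u) = 1/(4 - 16*(-2542)) = 1/(4 + 40672) = 1/40676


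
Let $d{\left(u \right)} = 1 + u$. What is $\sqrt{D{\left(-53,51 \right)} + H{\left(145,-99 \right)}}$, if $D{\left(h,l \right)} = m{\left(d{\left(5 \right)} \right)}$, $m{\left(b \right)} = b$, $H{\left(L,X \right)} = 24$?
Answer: $\sqrt{30} \approx 5.4772$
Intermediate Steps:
$D{\left(h,l \right)} = 6$ ($D{\left(h,l \right)} = 1 + 5 = 6$)
$\sqrt{D{\left(-53,51 \right)} + H{\left(145,-99 \right)}} = \sqrt{6 + 24} = \sqrt{30}$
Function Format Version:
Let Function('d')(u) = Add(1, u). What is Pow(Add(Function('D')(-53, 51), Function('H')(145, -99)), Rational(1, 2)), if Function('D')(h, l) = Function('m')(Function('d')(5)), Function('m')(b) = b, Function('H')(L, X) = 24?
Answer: Pow(30, Rational(1, 2)) ≈ 5.4772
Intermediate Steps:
Function('D')(h, l) = 6 (Function('D')(h, l) = Add(1, 5) = 6)
Pow(Add(Function('D')(-53, 51), Function('H')(145, -99)), Rational(1, 2)) = Pow(Add(6, 24), Rational(1, 2)) = Pow(30, Rational(1, 2))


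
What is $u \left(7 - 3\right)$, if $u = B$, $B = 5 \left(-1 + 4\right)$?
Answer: $60$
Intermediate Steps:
$B = 15$ ($B = 5 \cdot 3 = 15$)
$u = 15$
$u \left(7 - 3\right) = 15 \left(7 - 3\right) = 15 \cdot 4 = 60$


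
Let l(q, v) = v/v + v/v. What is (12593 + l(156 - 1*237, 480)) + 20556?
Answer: 33151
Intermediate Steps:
l(q, v) = 2 (l(q, v) = 1 + 1 = 2)
(12593 + l(156 - 1*237, 480)) + 20556 = (12593 + 2) + 20556 = 12595 + 20556 = 33151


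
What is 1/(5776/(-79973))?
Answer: -79973/5776 ≈ -13.846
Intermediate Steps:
1/(5776/(-79973)) = 1/(5776*(-1/79973)) = 1/(-5776/79973) = -79973/5776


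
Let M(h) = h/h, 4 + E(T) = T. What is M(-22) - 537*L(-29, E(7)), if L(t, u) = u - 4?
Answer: 538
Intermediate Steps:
E(T) = -4 + T
L(t, u) = -4 + u
M(h) = 1
M(-22) - 537*L(-29, E(7)) = 1 - 537*(-4 + (-4 + 7)) = 1 - 537*(-4 + 3) = 1 - 537*(-1) = 1 + 537 = 538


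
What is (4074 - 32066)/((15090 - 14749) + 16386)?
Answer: -27992/16727 ≈ -1.6735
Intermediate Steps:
(4074 - 32066)/((15090 - 14749) + 16386) = -27992/(341 + 16386) = -27992/16727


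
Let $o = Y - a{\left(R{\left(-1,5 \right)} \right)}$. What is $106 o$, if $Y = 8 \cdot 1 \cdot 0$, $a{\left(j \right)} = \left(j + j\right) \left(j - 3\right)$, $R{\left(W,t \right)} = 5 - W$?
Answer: $-3816$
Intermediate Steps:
$a{\left(j \right)} = 2 j \left(-3 + j\right)$
$Y = 0$ ($Y = 8 \cdot 0 = 0$)
$o = -36$ ($o = 0 - 2 \left(5 - -1\right) \left(-3 + \left(5 - -1\right)\right) = 0 - 2 \left(5 + 1\right) \left(-3 + \left(5 + 1\right)\right) = 0 - 2 \cdot 6 \left(-3 + 6\right) = 0 - 2 \cdot 6 \cdot 3 = 0 - 36 = -36$)
$106 o = 106 \left(-36\right) = -3816$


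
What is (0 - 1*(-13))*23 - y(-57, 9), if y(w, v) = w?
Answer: 356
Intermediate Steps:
(0 - 1*(-13))*23 - y(-57, 9) = (0 - 1*(-13))*23 - 1*(-57) = (0 + 13)*23 + 57 = 13*23 + 57 = 299 + 57 = 356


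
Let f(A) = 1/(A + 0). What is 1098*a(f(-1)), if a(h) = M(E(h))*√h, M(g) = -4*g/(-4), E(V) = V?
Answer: -1098*I ≈ -1098.0*I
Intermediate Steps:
f(A) = 1/A
M(g) = g (M(g) = -4*g*(-1)/4 = -(-1)*g = g)
a(h) = h^(3/2) (a(h) = h*√h = h^(3/2))
1098*a(f(-1)) = 1098*(1/(-1))^(3/2) = 1098*(-1)^(3/2) = 1098*(-I) = -1098*I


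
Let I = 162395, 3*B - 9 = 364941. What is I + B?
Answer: 284045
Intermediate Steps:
B = 121650 (B = 3 + (⅓)*364941 = 3 + 121647 = 121650)
I + B = 162395 + 121650 = 284045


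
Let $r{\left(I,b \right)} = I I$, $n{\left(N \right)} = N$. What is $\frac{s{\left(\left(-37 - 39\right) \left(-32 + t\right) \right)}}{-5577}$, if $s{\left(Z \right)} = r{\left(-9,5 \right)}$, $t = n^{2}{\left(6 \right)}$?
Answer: $- \frac{27}{1859} \approx -0.014524$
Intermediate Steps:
$t = 36$ ($t = 6^{2} = 36$)
$r{\left(I,b \right)} = I^{2}$
$s{\left(Z \right)} = 81$ ($s{\left(Z \right)} = \left(-9\right)^{2} = 81$)
$\frac{s{\left(\left(-37 - 39\right) \left(-32 + t\right) \right)}}{-5577} = \frac{81}{-5577} = 81 \left(- \frac{1}{5577}\right) = - \frac{27}{1859}$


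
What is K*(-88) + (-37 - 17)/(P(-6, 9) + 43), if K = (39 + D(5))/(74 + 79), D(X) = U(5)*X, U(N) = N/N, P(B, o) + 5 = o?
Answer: -190246/7191 ≈ -26.456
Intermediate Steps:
P(B, o) = -5 + o
U(N) = 1
D(X) = X (D(X) = 1*X = X)
K = 44/153 (K = (39 + 5)/(74 + 79) = 44/153 ≈ 0.28758)
K*(-88) + (-37 - 17)/(P(-6, 9) + 43) = (44/153)*(-88) + (-37 - 17)/((-5 + 9) + 43) = -3872/153 - 54/(4 + 43) = -3872/153 - 54/47 = -190246/7191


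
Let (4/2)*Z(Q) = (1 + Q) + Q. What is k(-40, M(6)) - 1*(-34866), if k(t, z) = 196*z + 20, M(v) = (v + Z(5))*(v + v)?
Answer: 61934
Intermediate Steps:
Z(Q) = 1/2 + Q (Z(Q) = ((1 + Q) + Q)/2 = (1 + 2*Q)/2 = 1/2 + Q)
M(v) = 2*v*(11/2 + v) (M(v) = (v + (1/2 + 5))*(v + v) = (v + 11/2)*(2*v) = (11/2 + v)*(2*v) = 2*v*(11/2 + v))
k(t, z) = 20 + 196*z
k(-40, M(6)) - 1*(-34866) = (20 + 196*(6*(11 + 2*6))) - 1*(-34866) = (20 + 196*(6*(11 + 12))) + 34866 = (20 + 196*(6*23)) + 34866 = (20 + 196*138) + 34866 = (20 + 27048) + 34866 = 27068 + 34866 = 61934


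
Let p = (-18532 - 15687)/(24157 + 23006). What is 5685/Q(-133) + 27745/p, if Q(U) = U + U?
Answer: -18329762775/479066 ≈ -38261.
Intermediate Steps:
Q(U) = 2*U
p = -34219/47163 ≈ -0.72555
5685/Q(-133) + 27745/p = 5685/((2*(-133))) + 27745/(-34219/47163) = 5685/(-266) + 27745*(-47163/34219) = 5685*(-1/266) - 1308537435/34219 = -5685/266 - 1308537435/34219 = -18329762775/479066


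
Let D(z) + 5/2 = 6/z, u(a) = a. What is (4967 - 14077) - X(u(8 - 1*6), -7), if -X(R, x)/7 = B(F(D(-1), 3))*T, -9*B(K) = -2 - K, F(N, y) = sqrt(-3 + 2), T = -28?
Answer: -82382/9 - 196*I/9 ≈ -9153.6 - 21.778*I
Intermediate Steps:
D(z) = -5/2 + 6/z
F(N, y) = I (F(N, y) = sqrt(-1) = I)
B(K) = 2/9 + K/9 (B(K) = -(-2 - K)/9 = 2/9 + K/9)
X(R, x) = 392/9 + 196*I/9 (X(R, x) = -7*(2/9 + I/9)*(-28) = -7*(-56/9 - 28*I/9) = 392/9 + 196*I/9)
(4967 - 14077) - X(u(8 - 1*6), -7) = (4967 - 14077) - (392/9 + 196*I/9) = -9110 + (-392/9 - 196*I/9) = -82382/9 - 196*I/9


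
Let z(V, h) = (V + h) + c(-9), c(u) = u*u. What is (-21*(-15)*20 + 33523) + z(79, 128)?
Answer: 40111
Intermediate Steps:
c(u) = u**2
z(V, h) = 81 + V + h (z(V, h) = (V + h) + (-9)**2 = (V + h) + 81 = 81 + V + h)
(-21*(-15)*20 + 33523) + z(79, 128) = (-21*(-15)*20 + 33523) + (81 + 79 + 128) = (315*20 + 33523) + 288 = (6300 + 33523) + 288 = 39823 + 288 = 40111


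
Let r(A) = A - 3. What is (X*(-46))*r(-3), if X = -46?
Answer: -12696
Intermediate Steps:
r(A) = -3 + A
(X*(-46))*r(-3) = (-46*(-46))*(-3 - 3) = 2116*(-6) = -12696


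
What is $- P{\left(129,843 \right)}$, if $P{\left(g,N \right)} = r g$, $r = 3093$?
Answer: $-398997$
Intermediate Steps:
$P{\left(g,N \right)} = 3093 g$
$- P{\left(129,843 \right)} = - 3093 \cdot 129 = \left(-1\right) 398997 = -398997$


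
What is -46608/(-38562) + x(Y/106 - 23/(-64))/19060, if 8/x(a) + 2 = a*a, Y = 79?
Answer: 331921172746824/274743549269945 ≈ 1.2081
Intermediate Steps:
x(a) = 8/(-2 + a²) (x(a) = 8/(-2 + a*a) = 8/(-2 + a²))
-46608/(-38562) + x(Y/106 - 23/(-64))/19060 = -46608/(-38562) + (8/(-2 + (79/106 - 23/(-64))²))/19060 = -46608*(-1/38562) + (8/(-2 + (79*(1/106) - 23*(-1/64))²))*(1/19060) = 7768/6427 + (8/(-2 + (79/106 + 23/64)²))*(1/19060) = 7768/6427 + (8/(-2 + (3747/3392)²))*(1/19060) = 7768/6427 + (8/(-2 + 14040009/11505664))*(1/19060) = 7768/6427 + (8/(-8971319/11505664))*(1/19060) = 7768/6427 + (8*(-11505664/8971319))*(1/19060) = 7768/6427 - 92045312/8971319*1/19060 = 7768/6427 - 23011328/42748335035 = 331921172746824/274743549269945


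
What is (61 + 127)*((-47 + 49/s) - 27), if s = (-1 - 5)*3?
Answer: -129814/9 ≈ -14424.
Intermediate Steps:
s = -18 (s = -6*3 = -18)
(61 + 127)*((-47 + 49/s) - 27) = (61 + 127)*((-47 + 49/(-18)) - 27) = 188*((-47 + 49*(-1/18)) - 27) = 188*((-47 - 49/18) - 27) = 188*(-895/18 - 27) = 188*(-1381/18) = -129814/9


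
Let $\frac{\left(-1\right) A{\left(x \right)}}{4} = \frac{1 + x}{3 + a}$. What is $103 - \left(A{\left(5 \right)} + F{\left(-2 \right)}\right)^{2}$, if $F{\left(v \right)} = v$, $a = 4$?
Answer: $\frac{3603}{49} \approx 73.531$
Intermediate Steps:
$A{\left(x \right)} = - \frac{4}{7} - \frac{4 x}{7}$ ($A{\left(x \right)} = - 4 \frac{1 + x}{3 + 4} = - 4 \frac{1 + x}{7} = - 4 \left(1 + x\right) \frac{1}{7} = - 4 \left(\frac{1}{7} + \frac{x}{7}\right) = - \frac{4}{7} - \frac{4 x}{7}$)
$103 - \left(A{\left(5 \right)} + F{\left(-2 \right)}\right)^{2} = 103 - \left(\left(- \frac{4}{7} - \frac{20}{7}\right) - 2\right)^{2} = 103 - \left(- \frac{24}{7} - 2\right)^{2} = 103 - \left(- \frac{38}{7}\right)^{2} = 103 - \frac{1444}{49} = \frac{3603}{49}$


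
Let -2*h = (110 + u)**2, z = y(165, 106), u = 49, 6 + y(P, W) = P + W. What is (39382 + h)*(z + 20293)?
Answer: 549751757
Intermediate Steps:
y(P, W) = -6 + P + W (y(P, W) = -6 + (P + W) = -6 + P + W)
z = 265 (z = -6 + 165 + 106 = 265)
h = -25281/2 (h = -(110 + 49)**2/2 = -1/2*159**2 = -1/2*25281 = -25281/2 ≈ -12641.)
(39382 + h)*(z + 20293) = (39382 - 25281/2)*(265 + 20293) = (53483/2)*20558 = 549751757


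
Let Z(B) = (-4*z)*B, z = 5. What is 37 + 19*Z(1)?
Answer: -343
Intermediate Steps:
Z(B) = -20*B (Z(B) = (-4*5)*B = -20*B)
37 + 19*Z(1) = 37 + 19*(-20*1) = 37 + 19*(-20) = 37 - 380 = -343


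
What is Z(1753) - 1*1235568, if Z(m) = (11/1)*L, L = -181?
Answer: -1237559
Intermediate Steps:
Z(m) = -1991 (Z(m) = (11/1)*(-181) = (11*1)*(-181) = 11*(-181) = -1991)
Z(1753) - 1*1235568 = -1991 - 1*1235568 = -1991 - 1235568 = -1237559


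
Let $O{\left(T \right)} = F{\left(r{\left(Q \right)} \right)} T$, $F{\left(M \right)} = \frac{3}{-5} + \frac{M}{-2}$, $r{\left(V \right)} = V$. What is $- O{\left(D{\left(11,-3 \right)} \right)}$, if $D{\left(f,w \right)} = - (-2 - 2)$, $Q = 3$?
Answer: $\frac{42}{5} \approx 8.4$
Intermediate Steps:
$F{\left(M \right)} = - \frac{3}{5} - \frac{M}{2}$ ($F{\left(M \right)} = 3 \left(- \frac{1}{5}\right) + M \left(- \frac{1}{2}\right) = - \frac{3}{5} - \frac{M}{2}$)
$D{\left(f,w \right)} = 4$ ($D{\left(f,w \right)} = - (-2 - 2) = \left(-1\right) \left(-4\right) = 4$)
$O{\left(T \right)} = - \frac{21 T}{10}$ ($O{\left(T \right)} = \left(- \frac{3}{5} - \frac{3}{2}\right) T = - \frac{21 T}{10}$)
$- O{\left(D{\left(11,-3 \right)} \right)} = - \frac{\left(-21\right) 4}{10} = \left(-1\right) \left(- \frac{42}{5}\right) = \frac{42}{5}$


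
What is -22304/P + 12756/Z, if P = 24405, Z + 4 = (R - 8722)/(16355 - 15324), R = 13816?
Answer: 6418783214/473457 ≈ 13557.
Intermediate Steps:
Z = 970/1031 (Z = -4 + (13816 - 8722)/(16355 - 15324) = -4 + 5094/1031 = 970/1031 ≈ 0.94083)
-22304/P + 12756/Z = -22304/24405 + 12756/(970/1031) = -22304*1/24405 + 12756*(1031/970) = -22304/24405 + 6575718/485 = 6418783214/473457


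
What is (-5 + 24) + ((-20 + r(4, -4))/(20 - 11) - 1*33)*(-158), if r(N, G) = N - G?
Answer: 16331/3 ≈ 5443.7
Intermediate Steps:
(-5 + 24) + ((-20 + r(4, -4))/(20 - 11) - 1*33)*(-158) = (-5 + 24) + ((-20 + (4 - 1*(-4)))/(20 - 11) - 1*33)*(-158) = 19 + ((-20 + (4 + 4))/9 - 33)*(-158) = 19 + ((-20 + 8)*(⅑) - 33)*(-158) = 19 + (-12*⅑ - 33)*(-158) = 19 + (-4/3 - 33)*(-158) = 19 - 103/3*(-158) = 19 + 16274/3 = 16331/3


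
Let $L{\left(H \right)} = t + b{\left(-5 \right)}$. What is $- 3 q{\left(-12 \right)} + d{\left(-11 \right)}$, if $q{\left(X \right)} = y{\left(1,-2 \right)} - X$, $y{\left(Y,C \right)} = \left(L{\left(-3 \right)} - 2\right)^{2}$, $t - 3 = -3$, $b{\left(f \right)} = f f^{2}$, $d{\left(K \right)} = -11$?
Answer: $-48434$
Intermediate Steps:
$b{\left(f \right)} = f^{3}$
$t = 0$ ($t = 3 - 3 = 0$)
$L{\left(H \right)} = -125$ ($L{\left(H \right)} = 0 + \left(-5\right)^{3} = 0 - 125 = -125$)
$y{\left(Y,C \right)} = 16129$ ($y{\left(Y,C \right)} = \left(-125 - 2\right)^{2} = \left(-127\right)^{2} = 16129$)
$q{\left(X \right)} = 16129 - X$
$- 3 q{\left(-12 \right)} + d{\left(-11 \right)} = - 3 \left(16129 - -12\right) - 11 = - 3 \left(16129 + 12\right) - 11 = \left(-3\right) 16141 - 11 = -48423 - 11 = -48434$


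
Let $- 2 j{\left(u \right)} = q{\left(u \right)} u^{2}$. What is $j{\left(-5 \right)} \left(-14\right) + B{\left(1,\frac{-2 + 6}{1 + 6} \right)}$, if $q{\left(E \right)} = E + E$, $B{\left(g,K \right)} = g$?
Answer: $-1749$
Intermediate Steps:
$q{\left(E \right)} = 2 E$
$j{\left(u \right)} = - u^{3}$ ($j{\left(u \right)} = - \frac{2 u u^{2}}{2} = - \frac{2 u^{3}}{2} = - u^{3}$)
$j{\left(-5 \right)} \left(-14\right) + B{\left(1,\frac{-2 + 6}{1 + 6} \right)} = - \left(-5\right)^{3} \left(-14\right) + 1 = \left(-1\right) \left(-125\right) \left(-14\right) + 1 = 125 \left(-14\right) + 1 = -1750 + 1 = -1749$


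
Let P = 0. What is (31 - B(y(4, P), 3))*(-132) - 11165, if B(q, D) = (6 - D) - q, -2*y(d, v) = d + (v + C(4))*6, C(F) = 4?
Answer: -13013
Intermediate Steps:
y(d, v) = -12 - 3*v - d/2 (y(d, v) = -(d + (v + 4)*6)/2 = -(d + (4 + v)*6)/2 = -(d + (24 + 6*v))/2 = -(24 + d + 6*v)/2 = -12 - 3*v - d/2)
B(q, D) = 6 - D - q
(31 - B(y(4, P), 3))*(-132) - 11165 = (31 - (6 - 1*3 - (-12 - 3*0 - ½*4)))*(-132) - 11165 = (31 - (6 - 3 - (-12 + 0 - 2)))*(-132) - 11165 = (31 - (6 - 3 - 1*(-14)))*(-132) - 11165 = (31 - (6 - 3 + 14))*(-132) - 11165 = (31 - 1*17)*(-132) - 11165 = (31 - 17)*(-132) - 11165 = 14*(-132) - 11165 = -1848 - 11165 = -13013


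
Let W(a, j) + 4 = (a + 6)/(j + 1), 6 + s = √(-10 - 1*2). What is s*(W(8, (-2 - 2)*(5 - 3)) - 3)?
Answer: 54 - 18*I*√3 ≈ 54.0 - 31.177*I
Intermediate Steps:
s = -6 + 2*I*√3 (s = -6 + √(-10 - 1*2) = -6 + √(-10 - 2) = -6 + √(-12) = -6 + 2*I*√3 ≈ -6.0 + 3.4641*I)
W(a, j) = -4 + (6 + a)/(1 + j) (W(a, j) = -4 + (a + 6)/(j + 1) = -4 + (6 + a)/(1 + j))
s*(W(8, (-2 - 2)*(5 - 3)) - 3) = (-6 + 2*I*√3)*((2 + 8 - 4*(-2 - 2)*(5 - 3))/(1 + (-2 - 2)*(5 - 3)) - 3) = (-6 + 2*I*√3)*((2 + 8 - (-16)*2)/(1 - 4*2) - 3) = (-6 + 2*I*√3)*((2 + 8 - 4*(-8))/(1 - 8) - 3) = (-6 + 2*I*√3)*((2 + 8 + 32)/(-7) - 3) = (-6 + 2*I*√3)*(-⅐*42 - 3) = (-6 + 2*I*√3)*(-6 - 3) = (-6 + 2*I*√3)*(-9) = 54 - 18*I*√3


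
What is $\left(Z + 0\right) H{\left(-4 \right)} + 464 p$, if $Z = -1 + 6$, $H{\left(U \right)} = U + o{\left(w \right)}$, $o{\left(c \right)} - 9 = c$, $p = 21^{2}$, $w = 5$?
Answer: $204674$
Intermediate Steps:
$p = 441$
$o{\left(c \right)} = 9 + c$
$H{\left(U \right)} = 14 + U$ ($H{\left(U \right)} = U + \left(9 + 5\right) = U + 14 = 14 + U$)
$Z = 5$
$\left(Z + 0\right) H{\left(-4 \right)} + 464 p = \left(5 + 0\right) \left(14 - 4\right) + 464 \cdot 441 = 5 \cdot 10 + 204624 = 50 + 204624 = 204674$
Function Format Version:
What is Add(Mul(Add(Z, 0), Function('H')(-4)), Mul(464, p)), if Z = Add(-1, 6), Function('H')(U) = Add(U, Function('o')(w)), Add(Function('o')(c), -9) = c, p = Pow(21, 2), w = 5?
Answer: 204674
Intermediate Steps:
p = 441
Function('o')(c) = Add(9, c)
Function('H')(U) = Add(14, U) (Function('H')(U) = Add(U, Add(9, 5)) = Add(U, 14) = Add(14, U))
Z = 5
Add(Mul(Add(Z, 0), Function('H')(-4)), Mul(464, p)) = Add(Mul(Add(5, 0), Add(14, -4)), Mul(464, 441)) = Add(Mul(5, 10), 204624) = Add(50, 204624) = 204674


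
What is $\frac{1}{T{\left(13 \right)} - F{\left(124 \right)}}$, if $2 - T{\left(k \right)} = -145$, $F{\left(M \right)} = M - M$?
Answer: $\frac{1}{147} \approx 0.0068027$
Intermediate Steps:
$F{\left(M \right)} = 0$
$T{\left(k \right)} = 147$ ($T{\left(k \right)} = 2 - -145 = 2 + 145 = 147$)
$\frac{1}{T{\left(13 \right)} - F{\left(124 \right)}} = \frac{1}{147 - 0} = \frac{1}{147 + 0} = \frac{1}{147}$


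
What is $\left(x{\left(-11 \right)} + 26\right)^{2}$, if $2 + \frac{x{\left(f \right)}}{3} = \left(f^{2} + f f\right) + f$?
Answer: $508369$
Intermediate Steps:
$x{\left(f \right)} = -6 + 3 f + 6 f^{2}$ ($x{\left(f \right)} = -6 + 3 \left(\left(f^{2} + f f\right) + f\right) = -6 + 3 \left(\left(f^{2} + f^{2}\right) + f\right) = -6 + 3 \left(2 f^{2} + f\right) = -6 + 3 \left(f + 2 f^{2}\right) = -6 + \left(3 f + 6 f^{2}\right) = -6 + 3 f + 6 f^{2}$)
$\left(x{\left(-11 \right)} + 26\right)^{2} = \left(\left(-6 + 3 \left(-11\right) + 6 \left(-11\right)^{2}\right) + 26\right)^{2} = \left(\left(-6 - 33 + 6 \cdot 121\right) + 26\right)^{2} = \left(\left(-6 - 33 + 726\right) + 26\right)^{2} = \left(687 + 26\right)^{2} = 713^{2} = 508369$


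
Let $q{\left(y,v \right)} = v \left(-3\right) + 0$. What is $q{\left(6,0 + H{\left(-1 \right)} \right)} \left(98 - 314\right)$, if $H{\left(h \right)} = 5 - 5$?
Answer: $0$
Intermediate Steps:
$H{\left(h \right)} = 0$ ($H{\left(h \right)} = 5 - 5 = 0$)
$q{\left(y,v \right)} = - 3 v$ ($q{\left(y,v \right)} = - 3 v + 0 = - 3 v$)
$q{\left(6,0 + H{\left(-1 \right)} \right)} \left(98 - 314\right) = - 3 \left(0 + 0\right) \left(98 - 314\right) = \left(-3\right) 0 \left(-216\right) = 0 \left(-216\right) = 0$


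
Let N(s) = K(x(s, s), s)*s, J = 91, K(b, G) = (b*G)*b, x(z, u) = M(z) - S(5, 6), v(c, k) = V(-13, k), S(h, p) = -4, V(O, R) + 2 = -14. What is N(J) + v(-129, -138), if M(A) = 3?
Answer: 405753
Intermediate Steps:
V(O, R) = -16 (V(O, R) = -2 - 14 = -16)
v(c, k) = -16
x(z, u) = 7 (x(z, u) = 3 - 1*(-4) = 3 + 4 = 7)
K(b, G) = G*b² (K(b, G) = (G*b)*b = G*b²)
N(s) = 49*s² (N(s) = (s*7²)*s = (s*49)*s = (49*s)*s = 49*s²)
N(J) + v(-129, -138) = 49*91² - 16 = 49*8281 - 16 = 405769 - 16 = 405753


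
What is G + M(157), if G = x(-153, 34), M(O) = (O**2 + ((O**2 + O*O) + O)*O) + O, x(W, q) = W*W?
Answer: 7812650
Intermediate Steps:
x(W, q) = W**2
M(O) = O + O**2 + O*(O + 2*O**2) (M(O) = (O**2 + ((O**2 + O**2) + O)*O) + O = (O**2 + (2*O**2 + O)*O) + O = (O**2 + (O + 2*O**2)*O) + O = (O**2 + O*(O + 2*O**2)) + O = O + O**2 + O*(O + 2*O**2))
G = 23409 (G = (-153)**2 = 23409)
G + M(157) = 23409 + 157*(1 + 2*157 + 2*157**2) = 23409 + 157*(1 + 314 + 2*24649) = 23409 + 157*(1 + 314 + 49298) = 23409 + 157*49613 = 23409 + 7789241 = 7812650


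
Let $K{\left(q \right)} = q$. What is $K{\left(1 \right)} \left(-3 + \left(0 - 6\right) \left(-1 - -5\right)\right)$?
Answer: $-27$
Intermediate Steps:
$K{\left(1 \right)} \left(-3 + \left(0 - 6\right) \left(-1 - -5\right)\right) = 1 \left(-3 + \left(0 - 6\right) \left(-1 - -5\right)\right) = 1 \left(-3 - 6 \left(-1 + 5\right)\right) = 1 \left(-3 - 24\right) = 1 \left(-27\right) = -27$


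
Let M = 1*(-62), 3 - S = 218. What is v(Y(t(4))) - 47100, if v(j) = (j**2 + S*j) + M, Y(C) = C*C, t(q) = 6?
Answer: -53606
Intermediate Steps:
S = -215 (S = 3 - 1*218 = 3 - 218 = -215)
Y(C) = C**2
M = -62
v(j) = -62 + j**2 - 215*j (v(j) = (j**2 - 215*j) - 62 = -62 + j**2 - 215*j)
v(Y(t(4))) - 47100 = (-62 + (6**2)**2 - 215*6**2) - 47100 = (-62 + 36**2 - 215*36) - 47100 = (-62 + 1296 - 7740) - 47100 = -6506 - 47100 = -53606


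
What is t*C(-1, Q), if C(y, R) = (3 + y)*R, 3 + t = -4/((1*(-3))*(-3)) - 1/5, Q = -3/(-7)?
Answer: -328/105 ≈ -3.1238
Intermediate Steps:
Q = 3/7 (Q = -3*(-⅐) = 3/7 ≈ 0.42857)
t = -164/45 (t = -3 + (-4/((1*(-3))*(-3)) - 1/5) = -3 + (-4/((-3*(-3))) - 1*⅕) = -3 + (-4/9 - ⅕) = -3 - 29/45 = -164/45 ≈ -3.6444)
C(y, R) = R*(3 + y)
t*C(-1, Q) = -164*(3 - 1)/105 = -164*2/105 = -164/45*6/7 = -328/105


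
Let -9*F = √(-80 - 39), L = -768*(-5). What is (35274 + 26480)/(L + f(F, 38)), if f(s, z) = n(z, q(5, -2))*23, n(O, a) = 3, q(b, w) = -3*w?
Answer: 61754/3909 ≈ 15.798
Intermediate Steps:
L = 3840
F = -I*√119/9 (F = -√(-80 - 39)/9 = -I*√119/9 ≈ -1.2121*I)
f(s, z) = 69 (f(s, z) = 3*23 = 69)
(35274 + 26480)/(L + f(F, 38)) = (35274 + 26480)/(3840 + 69) = 61754/3909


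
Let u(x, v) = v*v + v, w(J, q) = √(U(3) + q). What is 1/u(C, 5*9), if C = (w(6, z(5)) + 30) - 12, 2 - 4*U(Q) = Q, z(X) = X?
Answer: 1/2070 ≈ 0.00048309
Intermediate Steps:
U(Q) = ½ - Q/4
w(J, q) = √(-¼ + q) (w(J, q) = √((½ - ¼*3) + q) = √((½ - ¾) + q) = √(-¼ + q))
C = 18 + √19/2 (C = (√(-1 + 4*5)/2 + 30) - 12 = (√(-1 + 20)/2 + 30) - 12 = (√19/2 + 30) - 12 = (30 + √19/2) - 12 = 18 + √19/2 ≈ 20.179)
u(x, v) = v + v² (u(x, v) = v² + v = v + v²)
1/u(C, 5*9) = 1/((5*9)*(1 + 5*9)) = 1/(45*(1 + 45)) = 1/(45*46) = 1/2070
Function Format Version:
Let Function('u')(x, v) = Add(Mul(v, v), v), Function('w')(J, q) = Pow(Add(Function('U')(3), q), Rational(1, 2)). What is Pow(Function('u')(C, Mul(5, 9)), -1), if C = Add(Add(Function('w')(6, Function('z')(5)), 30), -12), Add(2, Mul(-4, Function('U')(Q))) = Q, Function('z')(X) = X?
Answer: Rational(1, 2070) ≈ 0.00048309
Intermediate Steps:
Function('U')(Q) = Add(Rational(1, 2), Mul(Rational(-1, 4), Q))
Function('w')(J, q) = Pow(Add(Rational(-1, 4), q), Rational(1, 2)) (Function('w')(J, q) = Pow(Add(Add(Rational(1, 2), Mul(Rational(-1, 4), 3)), q), Rational(1, 2)) = Pow(Add(Add(Rational(1, 2), Rational(-3, 4)), q), Rational(1, 2)) = Pow(Add(Rational(-1, 4), q), Rational(1, 2)))
C = Add(18, Mul(Rational(1, 2), Pow(19, Rational(1, 2)))) (C = Add(Add(Mul(Rational(1, 2), Pow(Add(-1, Mul(4, 5)), Rational(1, 2))), 30), -12) = Add(Add(Mul(Rational(1, 2), Pow(Add(-1, 20), Rational(1, 2))), 30), -12) = Add(Add(Mul(Rational(1, 2), Pow(19, Rational(1, 2))), 30), -12) = Add(Add(30, Mul(Rational(1, 2), Pow(19, Rational(1, 2)))), -12) = Add(18, Mul(Rational(1, 2), Pow(19, Rational(1, 2)))) ≈ 20.179)
Function('u')(x, v) = Add(v, Pow(v, 2)) (Function('u')(x, v) = Add(Pow(v, 2), v) = Add(v, Pow(v, 2)))
Pow(Function('u')(C, Mul(5, 9)), -1) = Pow(Mul(Mul(5, 9), Add(1, Mul(5, 9))), -1) = Pow(Mul(45, Add(1, 45)), -1) = Pow(Mul(45, 46), -1) = Pow(2070, -1) = Rational(1, 2070)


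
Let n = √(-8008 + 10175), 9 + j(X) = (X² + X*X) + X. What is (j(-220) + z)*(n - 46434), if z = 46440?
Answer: -6640572774 + 143011*√2167 ≈ -6.6339e+9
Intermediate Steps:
j(X) = -9 + X + 2*X² (j(X) = -9 + ((X² + X*X) + X) = -9 + ((X² + X²) + X) = -9 + (2*X² + X) = -9 + (X + 2*X²) = -9 + X + 2*X²)
n = √2167 ≈ 46.551
(j(-220) + z)*(n - 46434) = ((-9 - 220 + 2*(-220)²) + 46440)*(√2167 - 46434) = ((-9 - 220 + 2*48400) + 46440)*(-46434 + √2167) = ((-9 - 220 + 96800) + 46440)*(-46434 + √2167) = (96571 + 46440)*(-46434 + √2167) = 143011*(-46434 + √2167) = -6640572774 + 143011*√2167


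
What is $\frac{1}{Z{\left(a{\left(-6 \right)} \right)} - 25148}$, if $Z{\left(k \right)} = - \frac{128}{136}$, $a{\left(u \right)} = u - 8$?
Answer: $- \frac{17}{427532} \approx -3.9763 \cdot 10^{-5}$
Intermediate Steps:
$a{\left(u \right)} = -8 + u$
$Z{\left(k \right)} = - \frac{16}{17}$ ($Z{\left(k \right)} = \left(-128\right) \frac{1}{136} = - \frac{16}{17}$)
$\frac{1}{Z{\left(a{\left(-6 \right)} \right)} - 25148} = \frac{1}{- \frac{16}{17} - 25148} = \frac{1}{- \frac{427532}{17}} = - \frac{17}{427532}$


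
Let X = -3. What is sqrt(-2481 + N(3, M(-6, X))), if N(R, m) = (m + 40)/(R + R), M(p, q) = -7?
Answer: I*sqrt(9902)/2 ≈ 49.754*I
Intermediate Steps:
N(R, m) = (40 + m)/(2*R) (N(R, m) = (40 + m)/((2*R)) = (40 + m)*(1/(2*R)) = (40 + m)/(2*R))
sqrt(-2481 + N(3, M(-6, X))) = sqrt(-2481 + (1/2)*(40 - 7)/3) = sqrt(-2481 + (1/2)*(1/3)*33) = sqrt(-2481 + 11/2) = sqrt(-4951/2) = I*sqrt(9902)/2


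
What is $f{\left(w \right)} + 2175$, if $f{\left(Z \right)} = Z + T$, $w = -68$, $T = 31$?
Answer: $2138$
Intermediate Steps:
$f{\left(Z \right)} = 31 + Z$ ($f{\left(Z \right)} = Z + 31 = 31 + Z$)
$f{\left(w \right)} + 2175 = \left(31 - 68\right) + 2175 = -37 + 2175 = 2138$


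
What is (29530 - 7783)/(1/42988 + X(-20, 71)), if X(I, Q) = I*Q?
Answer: -311620012/20347653 ≈ -15.315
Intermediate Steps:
(29530 - 7783)/(1/42988 + X(-20, 71)) = (29530 - 7783)/(1/42988 - 20*71) = 21747/(1/42988 - 1420) = 21747/(-61042959/42988) = 21747*(-42988/61042959) = -311620012/20347653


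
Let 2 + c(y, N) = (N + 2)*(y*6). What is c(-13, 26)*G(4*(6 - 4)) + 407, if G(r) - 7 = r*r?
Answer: -154799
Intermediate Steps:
c(y, N) = -2 + 6*y*(2 + N) (c(y, N) = -2 + (N + 2)*(y*6) = -2 + (2 + N)*(6*y) = -2 + 6*y*(2 + N))
G(r) = 7 + r² (G(r) = 7 + r*r = 7 + r²)
c(-13, 26)*G(4*(6 - 4)) + 407 = (-2 + 12*(-13) + 6*26*(-13))*(7 + (4*(6 - 4))²) + 407 = (-2 - 156 - 2028)*(7 + (4*2)²) + 407 = -2186*(7 + 8²) + 407 = -2186*(7 + 64) + 407 = -2186*71 + 407 = -155206 + 407 = -154799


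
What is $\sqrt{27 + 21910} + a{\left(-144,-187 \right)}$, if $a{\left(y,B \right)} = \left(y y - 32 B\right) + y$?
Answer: $26576 + \sqrt{21937} \approx 26724.0$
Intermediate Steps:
$a{\left(y,B \right)} = y + y^{2} - 32 B$ ($a{\left(y,B \right)} = \left(y^{2} - 32 B\right) + y = y + y^{2} - 32 B$)
$\sqrt{27 + 21910} + a{\left(-144,-187 \right)} = \sqrt{27 + 21910} - \left(-5840 - 20736\right) = \sqrt{21937} + \left(-144 + 20736 + 5984\right) = \sqrt{21937} + 26576 = 26576 + \sqrt{21937}$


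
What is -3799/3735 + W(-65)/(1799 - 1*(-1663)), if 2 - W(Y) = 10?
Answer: -2197003/2155095 ≈ -1.0194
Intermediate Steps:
W(Y) = -8 (W(Y) = 2 - 1*10 = 2 - 10 = -8)
-3799/3735 + W(-65)/(1799 - 1*(-1663)) = -3799/3735 - 8/(1799 - 1*(-1663)) = -3799*1/3735 - 8/(1799 + 1663) = -3799/3735 - 8/3462 = -3799/3735 - 8*1/3462 = -3799/3735 - 4/1731 = -2197003/2155095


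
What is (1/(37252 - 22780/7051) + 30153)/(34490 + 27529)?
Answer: 7919416251067/16288736644368 ≈ 0.48619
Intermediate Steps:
(1/(37252 - 22780/7051) + 30153)/(34490 + 27529) = (1/(37252 - 22780*1/7051) + 30153)/62019 = (1/(37252 - 22780/7051) + 30153)*(1/62019) = (1/(262641072/7051) + 30153)*(1/62019) = (7051/262641072 + 30153)*(1/62019) = (7919416251067/262641072)*(1/62019) = 7919416251067/16288736644368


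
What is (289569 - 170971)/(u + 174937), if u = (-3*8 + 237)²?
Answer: 59299/110153 ≈ 0.53833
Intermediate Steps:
u = 45369 (u = (-24 + 237)² = 213² = 45369)
(289569 - 170971)/(u + 174937) = (289569 - 170971)/(45369 + 174937) = 118598/220306 = 118598*(1/220306) = 59299/110153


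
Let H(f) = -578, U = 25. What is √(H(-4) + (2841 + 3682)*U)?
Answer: √162497 ≈ 403.11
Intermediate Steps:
√(H(-4) + (2841 + 3682)*U) = √(-578 + (2841 + 3682)*25) = √(-578 + 6523*25) = √(-578 + 163075) = √162497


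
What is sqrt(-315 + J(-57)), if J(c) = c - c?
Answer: 3*I*sqrt(35) ≈ 17.748*I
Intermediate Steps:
J(c) = 0
sqrt(-315 + J(-57)) = sqrt(-315 + 0) = sqrt(-315) = 3*I*sqrt(35)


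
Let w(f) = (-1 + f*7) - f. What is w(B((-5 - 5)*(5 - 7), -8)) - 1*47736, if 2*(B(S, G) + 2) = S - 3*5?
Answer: -47734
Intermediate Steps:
B(S, G) = -19/2 + S/2 (B(S, G) = -2 + (S - 3*5)/2 = -2 + (S - 1*15)/2 = -2 + (S - 15)/2 = -2 + (-15 + S)/2 = -2 + (-15/2 + S/2) = -19/2 + S/2)
w(f) = -1 + 6*f (w(f) = (-1 + 7*f) - f = -1 + 6*f)
w(B((-5 - 5)*(5 - 7), -8)) - 1*47736 = (-1 + 6*(-19/2 + ((-5 - 5)*(5 - 7))/2)) - 1*47736 = (-1 + 6*(-19/2 + (-10*(-2))/2)) - 47736 = (-1 + 6*(-19/2 + (1/2)*20)) - 47736 = (-1 + 6*(-19/2 + 10)) - 47736 = (-1 + 6*(1/2)) - 47736 = (-1 + 3) - 47736 = 2 - 47736 = -47734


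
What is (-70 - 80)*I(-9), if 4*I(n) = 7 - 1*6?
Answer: -75/2 ≈ -37.500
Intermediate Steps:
I(n) = ¼ (I(n) = (7 - 1*6)/4 = (7 - 6)/4 = (¼)*1 = ¼)
(-70 - 80)*I(-9) = (-70 - 80)*(¼) = -150*¼ = -75/2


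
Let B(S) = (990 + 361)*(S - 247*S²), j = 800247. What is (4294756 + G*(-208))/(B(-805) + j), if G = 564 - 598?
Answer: -4301828/216244285733 ≈ -1.9893e-5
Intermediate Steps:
B(S) = -333697*S² + 1351*S (B(S) = 1351*(S - 247*S²) = -333697*S² + 1351*S)
G = -34
(4294756 + G*(-208))/(B(-805) + j) = (4294756 - 34*(-208))/(1351*(-805)*(1 - 247*(-805)) + 800247) = (4294756 + 7072)/(1351*(-805)*(1 + 198835) + 800247) = 4301828/(1351*(-805)*198836 + 800247) = 4301828/(-216245085980 + 800247) = 4301828/(-216244285733) = 4301828*(-1/216244285733) = -4301828/216244285733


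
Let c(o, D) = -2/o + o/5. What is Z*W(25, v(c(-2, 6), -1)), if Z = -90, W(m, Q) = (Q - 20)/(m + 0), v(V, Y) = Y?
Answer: 378/5 ≈ 75.600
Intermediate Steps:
c(o, D) = -2/o + o/5 (c(o, D) = -2/o + o*(⅕) = -2/o + o/5)
W(m, Q) = (-20 + Q)/m
Z*W(25, v(c(-2, 6), -1)) = -90*(-20 - 1)/25 = -18*(-21)/5 = -90*(-21/25) = 378/5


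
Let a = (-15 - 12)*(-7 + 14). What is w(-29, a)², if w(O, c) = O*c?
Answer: 30041361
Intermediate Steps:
a = -189 (a = -27*7 = -189)
w(-29, a)² = (-29*(-189))² = 5481² = 30041361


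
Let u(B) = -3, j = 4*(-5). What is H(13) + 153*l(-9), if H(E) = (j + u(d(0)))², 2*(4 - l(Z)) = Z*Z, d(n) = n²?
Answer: -10111/2 ≈ -5055.5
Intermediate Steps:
l(Z) = 4 - Z²/2 (l(Z) = 4 - Z*Z/2 = 4 - Z²/2)
j = -20
H(E) = 529 (H(E) = (-20 - 3)² = (-23)² = 529)
H(13) + 153*l(-9) = 529 + 153*(4 - ½*(-9)²) = 529 + 153*(4 - ½*81) = 529 + 153*(4 - 81/2) = 529 + 153*(-73/2) = 529 - 11169/2 = -10111/2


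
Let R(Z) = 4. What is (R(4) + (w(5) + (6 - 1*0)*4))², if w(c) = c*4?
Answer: 2304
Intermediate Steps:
w(c) = 4*c
(R(4) + (w(5) + (6 - 1*0)*4))² = (4 + (4*5 + (6 - 1*0)*4))² = (4 + (20 + (6 + 0)*4))² = (4 + (20 + 6*4))² = (4 + (20 + 24))² = (4 + 44)² = 48² = 2304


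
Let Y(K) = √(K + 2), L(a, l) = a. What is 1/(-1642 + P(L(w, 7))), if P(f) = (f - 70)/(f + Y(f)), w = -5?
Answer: -45601/74266717 - 75*I*√3/74266717 ≈ -0.00061402 - 1.7492e-6*I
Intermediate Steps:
Y(K) = √(2 + K)
P(f) = (-70 + f)/(f + √(2 + f)) (P(f) = (f - 70)/(f + √(2 + f)) = (-70 + f)/(f + √(2 + f)))
1/(-1642 + P(L(w, 7))) = 1/(-1642 + (-70 - 5)/(-5 + √(2 - 5))) = 1/(-1642 - 75/(-5 + √(-3))) = 1/(-1642 - 75/(-5 + I*√3))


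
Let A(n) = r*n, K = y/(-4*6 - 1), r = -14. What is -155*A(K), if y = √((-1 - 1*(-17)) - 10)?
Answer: -434*√6/5 ≈ -212.62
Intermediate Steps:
y = √6 (y = √((-1 + 17) - 10) = √(16 - 10) = √6 ≈ 2.4495)
K = -√6/25 (K = √6/(-4*6 - 1) = √6/(-24 - 1) = √6/(-25) = √6*(-1/25) = -√6/25 ≈ -0.097980)
A(n) = -14*n
-155*A(K) = -(-2170)*(-√6/25) = -434*√6/5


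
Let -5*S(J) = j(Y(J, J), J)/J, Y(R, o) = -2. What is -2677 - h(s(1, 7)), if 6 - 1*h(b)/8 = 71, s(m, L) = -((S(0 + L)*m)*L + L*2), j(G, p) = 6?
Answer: -2157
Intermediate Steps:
S(J) = -6/(5*J)
s(m, L) = -2*L + 6*m/5 (s(m, L) = -(((-6/(5*(0 + L)))*m)*L + L*2) = -(((-6/(5*L))*m)*L + 2*L) = -((-6*m/(5*L))*L + 2*L) = -(-6*m/5 + 2*L) = -(2*L - 6*m/5) = -2*L + 6*m/5)
h(b) = -520 (h(b) = 48 - 8*71 = 48 - 568 = -520)
-2677 - h(s(1, 7)) = -2677 - 1*(-520) = -2677 + 520 = -2157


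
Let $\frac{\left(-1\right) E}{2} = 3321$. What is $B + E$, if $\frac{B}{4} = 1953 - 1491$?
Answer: $-4794$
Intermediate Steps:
$B = 1848$ ($B = 4 \left(1953 - 1491\right) = 4 \cdot 462 = 1848$)
$E = -6642$ ($E = \left(-2\right) 3321 = -6642$)
$B + E = 1848 - 6642 = -4794$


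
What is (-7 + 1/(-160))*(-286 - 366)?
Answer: 182723/40 ≈ 4568.1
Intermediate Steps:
(-7 + 1/(-160))*(-286 - 366) = (-7 - 1/160)*(-652) = -1121/160*(-652) = 182723/40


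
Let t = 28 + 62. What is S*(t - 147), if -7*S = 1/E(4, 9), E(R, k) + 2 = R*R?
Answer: 57/98 ≈ 0.58163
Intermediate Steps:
E(R, k) = -2 + R² (E(R, k) = -2 + R*R = -2 + R²)
S = -1/98 (S = -1/(7*(-2 + 4²)) = -1/(7*(-2 + 16)) = -⅐/14 = -⅐*1/14 = -1/98 ≈ -0.010204)
t = 90
S*(t - 147) = -(90 - 147)/98 = -1/98*(-57) = 57/98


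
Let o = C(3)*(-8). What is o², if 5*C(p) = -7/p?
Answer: 3136/225 ≈ 13.938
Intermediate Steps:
C(p) = -7/(5*p) (C(p) = (-7/p)/5 = -7/(5*p))
o = 56/15 (o = -7/5/3*(-8) = -7/5*⅓*(-8) = -7/15*(-8) = 56/15 ≈ 3.7333)
o² = (56/15)² = 3136/225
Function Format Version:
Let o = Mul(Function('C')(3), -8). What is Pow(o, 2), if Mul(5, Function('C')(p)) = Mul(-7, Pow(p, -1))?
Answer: Rational(3136, 225) ≈ 13.938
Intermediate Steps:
Function('C')(p) = Mul(Rational(-7, 5), Pow(p, -1)) (Function('C')(p) = Mul(Rational(1, 5), Mul(-7, Pow(p, -1))) = Mul(Rational(-7, 5), Pow(p, -1)))
o = Rational(56, 15) (o = Mul(Mul(Rational(-7, 5), Pow(3, -1)), -8) = Mul(Mul(Rational(-7, 5), Rational(1, 3)), -8) = Mul(Rational(-7, 15), -8) = Rational(56, 15) ≈ 3.7333)
Pow(o, 2) = Pow(Rational(56, 15), 2) = Rational(3136, 225)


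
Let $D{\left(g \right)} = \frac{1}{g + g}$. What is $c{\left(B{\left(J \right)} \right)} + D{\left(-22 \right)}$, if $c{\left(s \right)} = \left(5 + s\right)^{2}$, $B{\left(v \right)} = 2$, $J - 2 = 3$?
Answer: $\frac{2155}{44} \approx 48.977$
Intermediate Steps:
$J = 5$ ($J = 2 + 3 = 5$)
$D{\left(g \right)} = \frac{1}{2 g}$
$c{\left(B{\left(J \right)} \right)} + D{\left(-22 \right)} = \left(5 + 2\right)^{2} + \frac{1}{2 \left(-22\right)} = 7^{2} + \frac{1}{2} \left(- \frac{1}{22}\right) = 49 - \frac{1}{44} = \frac{2155}{44}$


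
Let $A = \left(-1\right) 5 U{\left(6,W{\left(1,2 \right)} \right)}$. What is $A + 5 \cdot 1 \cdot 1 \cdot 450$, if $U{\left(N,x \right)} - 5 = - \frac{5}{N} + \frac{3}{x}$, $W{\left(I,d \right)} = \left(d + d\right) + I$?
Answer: $\frac{13357}{6} \approx 2226.2$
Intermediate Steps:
$W{\left(I,d \right)} = I + 2 d$ ($W{\left(I,d \right)} = 2 d + I = I + 2 d$)
$U{\left(N,x \right)} = 5 - \frac{5}{N} + \frac{3}{x}$ ($U{\left(N,x \right)} = 5 + \left(- \frac{5}{N} + \frac{3}{x}\right) = 5 - \frac{5}{N} + \frac{3}{x}$)
$A = - \frac{143}{6}$ ($A = \left(-1\right) 5 \left(5 - \frac{5}{6} + \frac{3}{1 + 2 \cdot 2}\right) = - 5 \left(5 - \frac{5}{6} + \frac{3}{1 + 4}\right) = - 5 \left(5 - \frac{5}{6} + \frac{3}{5}\right) = \left(-5\right) \frac{143}{30} = - \frac{143}{6} \approx -23.833$)
$A + 5 \cdot 1 \cdot 1 \cdot 450 = - \frac{143}{6} + 5 \cdot 1 \cdot 1 \cdot 450 = - \frac{143}{6} + 5 \cdot 1 \cdot 450 = - \frac{143}{6} + 5 \cdot 450 = - \frac{143}{6} + 2250 = \frac{13357}{6}$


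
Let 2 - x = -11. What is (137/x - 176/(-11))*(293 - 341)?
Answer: -16560/13 ≈ -1273.8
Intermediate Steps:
x = 13 (x = 2 - 1*(-11) = 2 + 11 = 13)
(137/x - 176/(-11))*(293 - 341) = (137/13 - 176/(-11))*(293 - 341) = (137*(1/13) - 176*(-1/11))*(-48) = (137/13 + 16)*(-48) = (345/13)*(-48) = -16560/13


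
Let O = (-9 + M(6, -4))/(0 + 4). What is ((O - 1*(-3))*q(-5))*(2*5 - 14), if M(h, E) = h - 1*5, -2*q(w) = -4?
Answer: -8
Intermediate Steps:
q(w) = 2 (q(w) = -½*(-4) = 2)
M(h, E) = -5 + h (M(h, E) = h - 5 = -5 + h)
O = -2 (O = (-9 + (-5 + 6))/(0 + 4) = (-9 + 1)/4 = -8*¼ = -2)
((O - 1*(-3))*q(-5))*(2*5 - 14) = ((-2 - 1*(-3))*2)*(2*5 - 14) = ((-2 + 3)*2)*(10 - 14) = (1*2)*(-4) = 2*(-4) = -8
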